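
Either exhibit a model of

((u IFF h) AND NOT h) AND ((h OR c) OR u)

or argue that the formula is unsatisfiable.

c=T, u=F, h=F

  (u IFF h) AND NOT h = True
    u IFF h = True
    NOT h = True
  (h OR c) OR u = True
    h OR c = True
Both conjuncts True, so the formula holds.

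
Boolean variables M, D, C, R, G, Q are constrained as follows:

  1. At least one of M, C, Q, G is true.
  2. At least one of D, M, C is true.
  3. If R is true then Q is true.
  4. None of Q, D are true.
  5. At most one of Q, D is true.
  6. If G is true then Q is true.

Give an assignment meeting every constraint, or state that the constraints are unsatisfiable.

M=T; D=F; C=F; R=F; G=F; Q=F

  (1) {M, C, Q, G}: 1 true — at least one ✓
  (2) {D, M, C}: 1 true — at least one ✓
  (3) R=F ⇒ Q: vacuous ✓
  (4) {Q, D}: 0 true — none ✓
  (5) {Q, D}: 0 true — at most one ✓
  (6) G=F ⇒ Q: vacuous ✓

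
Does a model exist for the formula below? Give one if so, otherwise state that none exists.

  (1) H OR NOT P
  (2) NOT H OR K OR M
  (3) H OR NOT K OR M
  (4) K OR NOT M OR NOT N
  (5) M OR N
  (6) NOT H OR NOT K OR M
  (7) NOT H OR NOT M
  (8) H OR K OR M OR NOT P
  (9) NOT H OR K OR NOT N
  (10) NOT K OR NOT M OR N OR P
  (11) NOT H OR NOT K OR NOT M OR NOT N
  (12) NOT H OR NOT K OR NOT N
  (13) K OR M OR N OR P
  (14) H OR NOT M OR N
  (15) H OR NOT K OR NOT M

H=F; M=F; P=F; N=T; K=F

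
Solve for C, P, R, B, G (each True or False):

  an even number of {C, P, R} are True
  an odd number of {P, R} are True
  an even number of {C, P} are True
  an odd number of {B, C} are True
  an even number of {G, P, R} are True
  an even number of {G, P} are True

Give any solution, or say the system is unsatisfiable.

C = True; P = True; R = False; B = False; G = True

{C, P, R}: 2 true → even ✓
{P, R}: 1 true → odd ✓
{C, P}: 2 true → even ✓
{B, C}: 1 true → odd ✓
{G, P, R}: 2 true → even ✓
{G, P}: 2 true → even ✓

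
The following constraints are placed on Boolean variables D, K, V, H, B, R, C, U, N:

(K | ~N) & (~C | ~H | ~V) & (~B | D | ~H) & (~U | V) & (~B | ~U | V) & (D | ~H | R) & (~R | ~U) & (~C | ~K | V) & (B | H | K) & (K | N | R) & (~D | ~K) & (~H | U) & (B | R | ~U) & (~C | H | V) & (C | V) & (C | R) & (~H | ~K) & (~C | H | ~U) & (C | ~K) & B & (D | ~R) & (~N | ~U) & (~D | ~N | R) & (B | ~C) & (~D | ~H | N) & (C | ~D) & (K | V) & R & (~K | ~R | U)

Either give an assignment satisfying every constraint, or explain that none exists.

Unit clause (B) forces B = True.
Unit clause (R) forces R = True.
In (~R | ~U) only ~U is left, so U = False.
In (~H | U) only ~H is left, so H = False.
In (D | ~R) only D is left, so D = True.
In (C | ~D) only C is left, so C = True.
In (~K | ~R | U) only ~K is left, so K = False.
In (K | ~N) only ~N is left, so N = False.
In (~C | H | V) only V is left, so V = True.
All clauses satisfied.

D=T, K=F, V=T, H=F, B=T, R=T, C=T, U=F, N=F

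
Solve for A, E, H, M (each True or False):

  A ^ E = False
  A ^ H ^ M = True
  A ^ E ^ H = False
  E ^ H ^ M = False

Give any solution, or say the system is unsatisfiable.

Adding constraints 1, 2, 4 mod 2: every variable appears an even number of times on the left, so the left side is 0.
But the right sides sum to 1 (mod 2). 0 ≠ 1 — the system is inconsistent.

The formula is unsatisfiable.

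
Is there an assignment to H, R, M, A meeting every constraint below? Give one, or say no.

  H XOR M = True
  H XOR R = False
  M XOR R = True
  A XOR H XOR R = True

H = True, R = True, M = False, A = True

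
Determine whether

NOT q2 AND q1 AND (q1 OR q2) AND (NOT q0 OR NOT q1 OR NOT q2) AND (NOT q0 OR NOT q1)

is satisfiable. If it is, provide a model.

q0 = False, q1 = True, q2 = False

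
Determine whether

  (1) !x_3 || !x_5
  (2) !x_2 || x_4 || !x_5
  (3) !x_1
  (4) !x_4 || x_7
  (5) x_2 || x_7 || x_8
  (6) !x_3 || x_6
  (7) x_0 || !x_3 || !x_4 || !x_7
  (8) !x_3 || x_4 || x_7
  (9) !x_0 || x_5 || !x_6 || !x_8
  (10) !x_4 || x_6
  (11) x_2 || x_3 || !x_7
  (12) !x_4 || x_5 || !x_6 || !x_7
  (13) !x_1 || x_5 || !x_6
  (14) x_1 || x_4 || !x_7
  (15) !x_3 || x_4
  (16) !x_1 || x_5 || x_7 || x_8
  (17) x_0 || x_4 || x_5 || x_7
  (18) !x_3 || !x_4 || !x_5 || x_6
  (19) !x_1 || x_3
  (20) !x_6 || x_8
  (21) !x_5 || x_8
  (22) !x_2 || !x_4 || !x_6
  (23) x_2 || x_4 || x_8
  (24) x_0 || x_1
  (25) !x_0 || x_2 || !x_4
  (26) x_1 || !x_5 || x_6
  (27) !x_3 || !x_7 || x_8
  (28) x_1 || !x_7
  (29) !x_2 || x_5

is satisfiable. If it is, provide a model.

x_0: True, x_1: False, x_2: False, x_3: False, x_4: False, x_5: False, x_6: False, x_7: False, x_8: True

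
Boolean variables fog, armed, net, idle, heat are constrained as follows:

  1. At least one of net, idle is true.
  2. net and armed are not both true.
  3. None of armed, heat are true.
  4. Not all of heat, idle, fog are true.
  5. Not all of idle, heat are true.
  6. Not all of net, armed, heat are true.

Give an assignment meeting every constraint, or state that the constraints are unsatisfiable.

fog=T, armed=F, net=T, idle=T, heat=F

  (1) {net, idle}: 2 true — at least one ✓
  (2) net=T, armed=F — not both ✓
  (3) {armed, heat}: 0 true — none ✓
  (4) {heat, idle, fog}: 2/3 true — not all ✓
  (5) {idle, heat}: 1/2 true — not all ✓
  (6) {net, armed, heat}: 1/3 true — not all ✓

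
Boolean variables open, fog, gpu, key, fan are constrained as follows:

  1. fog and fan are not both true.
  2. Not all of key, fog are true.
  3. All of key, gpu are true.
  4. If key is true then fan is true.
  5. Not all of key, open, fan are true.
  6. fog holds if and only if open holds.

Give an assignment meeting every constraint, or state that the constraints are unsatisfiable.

open = False; fog = False; gpu = True; key = True; fan = True

  (1) fog=F, fan=T — not both ✓
  (2) {key, fog}: 1/2 true — not all ✓
  (3) {key, gpu}: all 2 true ✓
  (4) key=T ⇒ fan: T ✓
  (5) {key, open, fan}: 2/3 true — not all ✓
  (6) fog=F, open=F — same ✓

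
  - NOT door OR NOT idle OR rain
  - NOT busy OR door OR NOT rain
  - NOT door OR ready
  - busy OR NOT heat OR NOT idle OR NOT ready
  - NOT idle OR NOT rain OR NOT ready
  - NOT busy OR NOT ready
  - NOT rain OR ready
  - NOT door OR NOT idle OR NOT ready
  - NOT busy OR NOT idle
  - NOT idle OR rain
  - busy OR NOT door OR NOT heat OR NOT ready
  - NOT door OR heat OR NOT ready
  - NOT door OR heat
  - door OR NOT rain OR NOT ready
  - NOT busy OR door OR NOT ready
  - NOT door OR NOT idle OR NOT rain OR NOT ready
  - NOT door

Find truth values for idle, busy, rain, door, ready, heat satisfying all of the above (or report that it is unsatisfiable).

Unit clause (NOT door) forces door = False.
Try idle = True:
  (NOT busy OR NOT idle) forces busy = False.
  (NOT idle OR rain) forces rain = True.
  (NOT idle OR NOT rain OR NOT ready) forces ready = False.
  clause (NOT rain OR ready) is falsified — backtrack.
So idle = False.
Set busy = False.
Try rain = True:
  (NOT rain OR ready) forces ready = True.
  clause (door OR NOT rain OR NOT ready) is falsified — backtrack.
So rain = False.
Set ready = False.
Set heat = True.
All clauses satisfied.

idle = False, busy = False, rain = False, door = False, ready = False, heat = True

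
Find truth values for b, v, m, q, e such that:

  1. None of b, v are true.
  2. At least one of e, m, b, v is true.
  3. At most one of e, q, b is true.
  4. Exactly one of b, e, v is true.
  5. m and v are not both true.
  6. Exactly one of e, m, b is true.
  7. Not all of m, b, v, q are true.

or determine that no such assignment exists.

b = False, v = False, m = False, q = False, e = True

  (1) {b, v}: 0 true — none ✓
  (2) {e, m, b, v}: 1 true — at least one ✓
  (3) {e, q, b}: 1 true — at most one ✓
  (4) {b, e, v}: 1 true — exactly one ✓
  (5) m=F, v=F — not both ✓
  (6) {e, m, b}: 1 true — exactly one ✓
  (7) {m, b, v, q}: 0/4 true — not all ✓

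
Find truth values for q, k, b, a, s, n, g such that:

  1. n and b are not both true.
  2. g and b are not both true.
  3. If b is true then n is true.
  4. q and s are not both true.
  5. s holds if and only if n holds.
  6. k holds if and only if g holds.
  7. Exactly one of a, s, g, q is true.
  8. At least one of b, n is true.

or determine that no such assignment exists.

q = False, k = False, b = False, a = False, s = True, n = True, g = False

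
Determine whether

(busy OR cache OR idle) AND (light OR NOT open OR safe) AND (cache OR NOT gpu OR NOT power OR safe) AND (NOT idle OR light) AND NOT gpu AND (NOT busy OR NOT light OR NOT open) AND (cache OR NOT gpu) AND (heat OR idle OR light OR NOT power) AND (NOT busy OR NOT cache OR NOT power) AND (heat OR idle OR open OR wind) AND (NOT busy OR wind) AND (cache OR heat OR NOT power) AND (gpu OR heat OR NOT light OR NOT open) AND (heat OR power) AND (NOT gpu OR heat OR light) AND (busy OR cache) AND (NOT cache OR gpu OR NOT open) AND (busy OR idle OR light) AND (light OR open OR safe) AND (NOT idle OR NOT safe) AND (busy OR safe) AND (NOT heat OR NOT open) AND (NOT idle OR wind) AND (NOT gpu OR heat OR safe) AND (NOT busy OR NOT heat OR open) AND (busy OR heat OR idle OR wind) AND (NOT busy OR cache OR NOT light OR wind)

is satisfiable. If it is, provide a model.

idle = False, open = False, wind = False, safe = True, gpu = False, busy = False, heat = True, light = True, power = False, cache = True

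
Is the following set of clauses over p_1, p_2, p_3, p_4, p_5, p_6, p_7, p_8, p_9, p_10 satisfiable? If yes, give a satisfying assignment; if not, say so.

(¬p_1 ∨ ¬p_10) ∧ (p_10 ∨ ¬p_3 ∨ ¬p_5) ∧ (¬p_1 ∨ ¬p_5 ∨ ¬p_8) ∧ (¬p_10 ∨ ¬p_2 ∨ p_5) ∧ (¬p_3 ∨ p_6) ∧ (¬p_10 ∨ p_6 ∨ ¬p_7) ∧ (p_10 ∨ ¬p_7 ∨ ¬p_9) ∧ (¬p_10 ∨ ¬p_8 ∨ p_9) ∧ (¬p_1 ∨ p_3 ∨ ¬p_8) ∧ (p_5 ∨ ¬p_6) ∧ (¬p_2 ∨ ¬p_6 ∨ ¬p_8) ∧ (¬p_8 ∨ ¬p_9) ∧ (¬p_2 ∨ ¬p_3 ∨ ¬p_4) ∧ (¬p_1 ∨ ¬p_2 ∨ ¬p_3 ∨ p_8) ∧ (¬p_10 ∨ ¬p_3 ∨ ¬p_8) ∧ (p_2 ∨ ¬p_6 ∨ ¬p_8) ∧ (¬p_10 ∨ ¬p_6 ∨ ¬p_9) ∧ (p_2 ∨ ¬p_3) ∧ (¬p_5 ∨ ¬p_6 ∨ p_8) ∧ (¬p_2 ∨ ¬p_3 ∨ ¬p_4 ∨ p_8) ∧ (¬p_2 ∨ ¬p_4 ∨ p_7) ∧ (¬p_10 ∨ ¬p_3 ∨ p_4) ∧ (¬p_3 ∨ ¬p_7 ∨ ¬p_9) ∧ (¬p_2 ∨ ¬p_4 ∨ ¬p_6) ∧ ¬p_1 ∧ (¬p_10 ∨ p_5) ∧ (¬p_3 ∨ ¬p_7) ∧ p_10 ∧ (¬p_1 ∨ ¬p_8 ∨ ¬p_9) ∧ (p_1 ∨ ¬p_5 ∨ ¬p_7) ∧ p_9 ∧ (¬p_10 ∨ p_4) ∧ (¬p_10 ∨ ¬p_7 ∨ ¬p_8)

p_1 = False; p_2 = False; p_3 = False; p_4 = True; p_5 = True; p_6 = False; p_7 = False; p_8 = False; p_9 = True; p_10 = True

Unit clause (¬p_1) forces p_1 = False.
Unit clause (p_10) forces p_10 = True.
Unit clause (p_9) forces p_9 = True.
In (¬p_10 ∨ p_4) only p_4 is left, so p_4 = True.
In (¬p_8 ∨ ¬p_9) only ¬p_8 is left, so p_8 = False.
In (¬p_10 ∨ ¬p_6 ∨ ¬p_9) only ¬p_6 is left, so p_6 = False.
In (¬p_10 ∨ p_5) only p_5 is left, so p_5 = True.
In (p_1 ∨ ¬p_5 ∨ ¬p_7) only ¬p_7 is left, so p_7 = False.
In (¬p_3 ∨ p_6) only ¬p_3 is left, so p_3 = False.
In (¬p_2 ∨ ¬p_4 ∨ p_7) only ¬p_2 is left, so p_2 = False.
All clauses satisfied.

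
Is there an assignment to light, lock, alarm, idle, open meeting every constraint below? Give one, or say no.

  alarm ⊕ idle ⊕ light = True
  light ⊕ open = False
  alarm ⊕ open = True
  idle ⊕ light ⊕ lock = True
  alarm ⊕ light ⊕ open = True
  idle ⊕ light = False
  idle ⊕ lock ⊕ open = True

light=F, lock=T, alarm=T, idle=F, open=F

alarm ⊕ idle ⊕ light = T ⊕ F ⊕ F = True ✓
light ⊕ open = F ⊕ F = False ✓
alarm ⊕ open = T ⊕ F = True ✓
idle ⊕ light ⊕ lock = F ⊕ F ⊕ T = True ✓
alarm ⊕ light ⊕ open = T ⊕ F ⊕ F = True ✓
idle ⊕ light = F ⊕ F = False ✓
idle ⊕ lock ⊕ open = F ⊕ T ⊕ F = True ✓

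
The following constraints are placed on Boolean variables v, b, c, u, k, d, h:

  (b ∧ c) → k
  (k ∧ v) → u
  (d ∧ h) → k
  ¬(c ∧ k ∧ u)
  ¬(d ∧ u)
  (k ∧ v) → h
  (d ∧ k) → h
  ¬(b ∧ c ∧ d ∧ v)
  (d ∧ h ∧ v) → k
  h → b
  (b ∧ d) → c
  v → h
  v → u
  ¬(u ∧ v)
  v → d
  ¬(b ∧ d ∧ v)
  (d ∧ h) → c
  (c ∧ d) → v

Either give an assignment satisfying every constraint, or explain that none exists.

v: False, b: True, c: False, u: True, k: False, d: False, h: False

Try v = True:
  (¬u ∨ ¬v) forces u = False.
  clause (u ∨ ¬v) is falsified — backtrack.
So v = False.
Set b = True.
Set c = False.
  then (¬b ∨ c ∨ ¬d) forces d = False.
Set u = True.
Set k = False.
Set h = False.
All clauses satisfied.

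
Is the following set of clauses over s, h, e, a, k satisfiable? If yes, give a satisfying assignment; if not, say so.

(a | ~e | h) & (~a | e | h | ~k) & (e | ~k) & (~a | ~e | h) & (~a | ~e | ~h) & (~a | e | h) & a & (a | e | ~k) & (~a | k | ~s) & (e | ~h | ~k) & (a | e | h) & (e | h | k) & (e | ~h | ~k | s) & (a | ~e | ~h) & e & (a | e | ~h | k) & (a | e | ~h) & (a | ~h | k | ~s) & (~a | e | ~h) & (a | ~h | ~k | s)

Case e = True:
  (a) forces a = True.
  (~a | ~e | h) forces h = True.
  Clause (~a | ~e | ~h) is falsified — contradiction.
Case e = False:
  Clause (e) is falsified — contradiction.
Both cases fail, so the formula is unsatisfiable.

The formula is unsatisfiable.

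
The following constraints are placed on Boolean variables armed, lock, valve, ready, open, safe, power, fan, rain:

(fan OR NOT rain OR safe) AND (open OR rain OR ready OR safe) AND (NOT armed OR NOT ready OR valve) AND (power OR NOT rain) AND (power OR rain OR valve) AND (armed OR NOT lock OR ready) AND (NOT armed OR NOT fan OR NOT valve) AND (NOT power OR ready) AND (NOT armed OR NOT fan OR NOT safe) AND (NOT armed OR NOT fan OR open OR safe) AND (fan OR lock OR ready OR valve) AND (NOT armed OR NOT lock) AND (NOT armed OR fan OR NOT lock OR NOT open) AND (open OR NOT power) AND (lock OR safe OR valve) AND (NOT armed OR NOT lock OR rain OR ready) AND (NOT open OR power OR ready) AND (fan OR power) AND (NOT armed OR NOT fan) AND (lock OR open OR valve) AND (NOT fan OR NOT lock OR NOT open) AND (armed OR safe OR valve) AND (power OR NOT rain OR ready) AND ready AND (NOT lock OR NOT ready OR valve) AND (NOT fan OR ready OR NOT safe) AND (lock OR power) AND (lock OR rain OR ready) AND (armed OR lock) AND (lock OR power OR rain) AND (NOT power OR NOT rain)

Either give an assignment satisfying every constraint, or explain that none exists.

armed: False, lock: True, valve: True, ready: True, open: True, safe: True, power: True, fan: False, rain: False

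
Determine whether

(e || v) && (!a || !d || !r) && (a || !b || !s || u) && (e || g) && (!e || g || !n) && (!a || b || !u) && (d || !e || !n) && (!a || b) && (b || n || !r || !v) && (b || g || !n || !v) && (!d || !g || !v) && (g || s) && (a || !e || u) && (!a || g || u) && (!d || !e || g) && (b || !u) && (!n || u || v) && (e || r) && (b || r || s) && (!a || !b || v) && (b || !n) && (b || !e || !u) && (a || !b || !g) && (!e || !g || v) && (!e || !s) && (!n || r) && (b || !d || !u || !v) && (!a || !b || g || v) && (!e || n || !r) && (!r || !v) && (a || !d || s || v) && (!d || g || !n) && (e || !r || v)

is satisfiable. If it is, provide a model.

Try v = False:
  (e || v) forces e = True.
  (!e || !g || v) forces g = False.
  (!e || g || !n) forces n = False.
  (g || s) forces s = True.
  clause (!e || !s) is falsified — backtrack.
So v = True.
  then (!r || !v) forces r = False.
  then (e || r) forces e = True.
  then (!e || !s) forces s = False.
  then (!n || r) forces n = False.
  then (g || s) forces g = True.
  then (b || r || s) forces b = True.
  then (a || !b || !g) forces a = True.
  then (!d || !g || !v) forces d = False.
Set u = True.
All clauses satisfied.

v: True, r: False, d: False, s: False, e: True, a: True, n: False, g: True, u: True, b: True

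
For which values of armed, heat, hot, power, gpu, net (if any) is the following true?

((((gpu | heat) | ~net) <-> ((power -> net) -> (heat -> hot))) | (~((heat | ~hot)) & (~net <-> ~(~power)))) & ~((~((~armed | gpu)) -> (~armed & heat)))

armed = True; heat = False; hot = False; power = False; gpu = False; net = False

  (((gpu | heat) | ~net) <-> ((power -> net) -> (heat -> hot))) | (~((heat | ~hot)) & (~net <-> ~(~power))) = True
    ((gpu | heat) | ~net) <-> ((power -> net) -> (heat -> hot)) = True
      (gpu | heat) | ~net = True
        gpu | heat = False
        ~net = True
      (power -> net) -> (heat -> hot) = True
        power -> net = True
        heat -> hot = True
    ~((heat | ~hot)) & (~net <-> ~(~power)) = False
      ~((heat | ~hot)) = False
        heat | ~hot = True
          ~hot = True
      ~net <-> ~(~power) = False
        ~net = True
        ~(~power) = False
          ~power = True
  ~((~((~armed | gpu)) -> (~armed & heat))) = True
    ~((~armed | gpu)) -> (~armed & heat) = False
      ~((~armed | gpu)) = True
        ~armed | gpu = False
          ~armed = False
      ~armed & heat = False
        ~armed = False
Both conjuncts True, so the formula holds.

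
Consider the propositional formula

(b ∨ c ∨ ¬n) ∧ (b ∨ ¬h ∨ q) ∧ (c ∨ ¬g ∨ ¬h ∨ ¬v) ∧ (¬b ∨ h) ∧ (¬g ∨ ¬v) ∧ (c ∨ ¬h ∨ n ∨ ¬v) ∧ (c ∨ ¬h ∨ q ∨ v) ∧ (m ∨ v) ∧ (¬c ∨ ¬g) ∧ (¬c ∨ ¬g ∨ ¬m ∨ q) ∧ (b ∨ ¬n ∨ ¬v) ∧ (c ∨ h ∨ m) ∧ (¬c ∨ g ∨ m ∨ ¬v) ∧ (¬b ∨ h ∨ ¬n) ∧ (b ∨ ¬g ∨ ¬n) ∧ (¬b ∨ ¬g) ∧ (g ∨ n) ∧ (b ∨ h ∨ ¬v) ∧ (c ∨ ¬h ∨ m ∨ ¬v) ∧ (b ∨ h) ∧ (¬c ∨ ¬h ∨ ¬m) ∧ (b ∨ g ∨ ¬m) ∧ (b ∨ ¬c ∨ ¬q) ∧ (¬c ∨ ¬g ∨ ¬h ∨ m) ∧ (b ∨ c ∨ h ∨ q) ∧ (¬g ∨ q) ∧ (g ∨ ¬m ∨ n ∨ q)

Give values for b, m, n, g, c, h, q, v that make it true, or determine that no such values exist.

Set b = True.
  then (¬b ∨ h) forces h = True.
  then (¬b ∨ ¬g) forces g = False.
  then (g ∨ n) forces n = True.
Set m = True.
  then (¬c ∨ ¬h ∨ ¬m) forces c = False.
Set q = True.
Set v = True.
All clauses satisfied.

b = True; m = True; n = True; g = False; c = False; h = True; q = True; v = True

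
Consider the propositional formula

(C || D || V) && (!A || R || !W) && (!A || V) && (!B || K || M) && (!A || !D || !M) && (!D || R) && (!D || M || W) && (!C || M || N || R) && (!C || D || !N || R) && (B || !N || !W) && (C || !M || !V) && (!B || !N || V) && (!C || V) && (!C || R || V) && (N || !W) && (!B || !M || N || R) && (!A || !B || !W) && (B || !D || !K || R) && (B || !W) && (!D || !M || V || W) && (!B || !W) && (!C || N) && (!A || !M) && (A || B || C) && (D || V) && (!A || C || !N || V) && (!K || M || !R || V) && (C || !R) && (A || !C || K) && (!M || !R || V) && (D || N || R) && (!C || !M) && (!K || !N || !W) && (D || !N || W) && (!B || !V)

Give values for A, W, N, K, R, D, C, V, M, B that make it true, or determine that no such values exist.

Case C = True:
  (!C || V) forces V = True.
  (!C || N) forces N = True.
  (!C || !M) forces M = False.
  (!B || !V) forces B = False.
  (B || !N || !W) forces W = False.
  (!D || M || W) forces D = False.
  Clause (D || !N || W) is falsified — contradiction.
Case C = False:
  (C || !R) forces R = False.
  (!D || R) forces D = False.
  (C || D || V) forces V = True.
  (C || !M || !V) forces M = False.
  (D || N || R) forces N = True.
  (D || !N || W) forces W = True.
  (!A || R || !W) forces A = False.
  (B || !N || !W) forces B = True.
  Clause (!B || !W) is falsified — contradiction.
Both cases fail, so the formula is unsatisfiable.

UNSATISFIABLE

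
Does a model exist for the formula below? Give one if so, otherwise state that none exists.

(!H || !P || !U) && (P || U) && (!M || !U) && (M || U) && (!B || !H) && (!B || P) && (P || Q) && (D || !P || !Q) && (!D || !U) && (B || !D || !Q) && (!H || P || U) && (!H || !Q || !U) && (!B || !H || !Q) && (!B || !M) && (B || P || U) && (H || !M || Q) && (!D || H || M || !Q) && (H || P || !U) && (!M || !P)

Set P = True.
  then (!M || !P) forces M = False.
  then (M || U) forces U = True.
  then (!D || !U) forces D = False.
  then (!H || !P || !U) forces H = False.
  then (D || !P || !Q) forces Q = False.
Set B = True.
All clauses satisfied.

P = True, M = False, U = True, B = True, Q = False, H = False, D = False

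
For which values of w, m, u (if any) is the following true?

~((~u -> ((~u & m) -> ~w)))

w: True, m: True, u: False

  ~((~u -> ((~u & m) -> ~w))) = True
    ~u -> ((~u & m) -> ~w) = False
      ~u = True
      (~u & m) -> ~w = False
        ~u & m = True
          ~u = True
        ~w = False
The formula evaluates to True.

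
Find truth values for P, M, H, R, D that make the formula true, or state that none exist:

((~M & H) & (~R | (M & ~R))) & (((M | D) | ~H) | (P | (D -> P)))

P=T, M=F, H=T, R=F, D=T

  (~M & H) & (~R | (M & ~R)) = True
    ~M & H = True
      ~M = True
    ~R | (M & ~R) = True
      ~R = True
      M & ~R = False
        ~R = True
  ((M | D) | ~H) | (P | (D -> P)) = True
    (M | D) | ~H = True
      M | D = True
      ~H = False
    P | (D -> P) = True
      D -> P = True
Both conjuncts True, so the formula holds.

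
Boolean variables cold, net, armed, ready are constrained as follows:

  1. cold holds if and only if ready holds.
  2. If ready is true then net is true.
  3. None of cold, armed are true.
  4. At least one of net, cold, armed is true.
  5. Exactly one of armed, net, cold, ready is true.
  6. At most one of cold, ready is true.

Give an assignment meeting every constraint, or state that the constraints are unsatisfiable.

cold = False, net = True, armed = False, ready = False

  (1) cold=F, ready=F — same ✓
  (2) ready=F ⇒ net: vacuous ✓
  (3) {cold, armed}: 0 true — none ✓
  (4) {net, cold, armed}: 1 true — at least one ✓
  (5) {armed, net, cold, ready}: 1 true — exactly one ✓
  (6) {cold, ready}: 0 true — at most one ✓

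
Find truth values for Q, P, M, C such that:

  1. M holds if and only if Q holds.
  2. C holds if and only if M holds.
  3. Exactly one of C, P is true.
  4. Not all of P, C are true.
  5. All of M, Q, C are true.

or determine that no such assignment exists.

Q: True, P: False, M: True, C: True

  (1) M=T, Q=T — same ✓
  (2) C=T, M=T — same ✓
  (3) {C, P}: 1 true — exactly one ✓
  (4) {P, C}: 1/2 true — not all ✓
  (5) {M, Q, C}: all 3 true ✓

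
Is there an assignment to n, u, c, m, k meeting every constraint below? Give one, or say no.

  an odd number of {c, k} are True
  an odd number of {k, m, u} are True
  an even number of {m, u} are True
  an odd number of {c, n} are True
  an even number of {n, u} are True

n: True; u: True; c: False; m: True; k: True

{c, k}: 1 true → odd ✓
{k, m, u}: 3 true → odd ✓
{m, u}: 2 true → even ✓
{c, n}: 1 true → odd ✓
{n, u}: 2 true → even ✓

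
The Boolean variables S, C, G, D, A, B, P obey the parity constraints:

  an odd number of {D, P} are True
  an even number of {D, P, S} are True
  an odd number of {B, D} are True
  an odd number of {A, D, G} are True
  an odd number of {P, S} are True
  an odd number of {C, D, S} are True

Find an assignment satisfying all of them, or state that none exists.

S=T, C=T, G=F, D=T, A=F, B=F, P=F

{D, P}: 1 true → odd ✓
{D, P, S}: 2 true → even ✓
{B, D}: 1 true → odd ✓
{A, D, G}: 1 true → odd ✓
{P, S}: 1 true → odd ✓
{C, D, S}: 3 true → odd ✓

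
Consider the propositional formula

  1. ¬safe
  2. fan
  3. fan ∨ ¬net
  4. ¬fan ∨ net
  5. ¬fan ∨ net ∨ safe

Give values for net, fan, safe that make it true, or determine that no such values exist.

Unit clause (¬safe) forces safe = False.
Unit clause (fan) forces fan = True.
In (¬fan ∨ net) only net is left, so net = True.
All clauses satisfied.

net: True, fan: True, safe: False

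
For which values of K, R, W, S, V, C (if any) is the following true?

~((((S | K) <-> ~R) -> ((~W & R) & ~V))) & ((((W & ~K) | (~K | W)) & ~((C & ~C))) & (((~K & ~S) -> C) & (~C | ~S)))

K = True; R = False; W = True; S = False; V = True; C = False

  ~((((S | K) <-> ~R) -> ((~W & R) & ~V))) = True
    ((S | K) <-> ~R) -> ((~W & R) & ~V) = False
      (S | K) <-> ~R = True
        S | K = True
        ~R = True
      (~W & R) & ~V = False
        ~W & R = False
          ~W = False
        ~V = False
  (((W & ~K) | (~K | W)) & ~((C & ~C))) & (((~K & ~S) -> C) & (~C | ~S)) = True
    ((W & ~K) | (~K | W)) & ~((C & ~C)) = True
      (W & ~K) | (~K | W) = True
        W & ~K = False
          ~K = False
        ~K | W = True
          ~K = False
      ~((C & ~C)) = True
        C & ~C = False
          ~C = True
    ((~K & ~S) -> C) & (~C | ~S) = True
      (~K & ~S) -> C = True
        ~K & ~S = False
          ~K = False
          ~S = True
      ~C | ~S = True
        ~C = True
        ~S = True
Both conjuncts True, so the formula holds.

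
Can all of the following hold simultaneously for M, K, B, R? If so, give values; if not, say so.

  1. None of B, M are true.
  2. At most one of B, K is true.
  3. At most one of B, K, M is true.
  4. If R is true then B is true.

M: False; K: False; B: False; R: False

  (1) {B, M}: 0 true — none ✓
  (2) {B, K}: 0 true — at most one ✓
  (3) {B, K, M}: 0 true — at most one ✓
  (4) R=F ⇒ B: vacuous ✓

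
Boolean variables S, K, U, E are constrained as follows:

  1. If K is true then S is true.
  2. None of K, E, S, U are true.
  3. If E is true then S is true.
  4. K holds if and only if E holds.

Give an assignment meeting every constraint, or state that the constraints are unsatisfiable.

S=F, K=F, U=F, E=F

  (1) K=F ⇒ S: vacuous ✓
  (2) {K, E, S, U}: 0 true — none ✓
  (3) E=F ⇒ S: vacuous ✓
  (4) K=F, E=F — same ✓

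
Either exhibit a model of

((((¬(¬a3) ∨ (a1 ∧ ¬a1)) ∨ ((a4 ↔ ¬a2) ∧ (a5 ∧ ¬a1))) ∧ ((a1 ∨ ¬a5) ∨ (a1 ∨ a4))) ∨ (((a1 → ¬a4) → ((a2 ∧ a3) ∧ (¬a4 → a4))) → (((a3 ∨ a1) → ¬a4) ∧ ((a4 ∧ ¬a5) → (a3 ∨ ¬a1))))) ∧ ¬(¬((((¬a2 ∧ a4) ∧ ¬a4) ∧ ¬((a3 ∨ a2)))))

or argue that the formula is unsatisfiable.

The conjunct ¬(¬((((¬a2 ∧ a4) ∧ ¬a4) ∧ ¬((a3 ∨ a2))))) is unsatisfiable on its own:
  a2=F, a3=F, a4=F: evaluates to False.
  a2=F, a3=F, a4=T: evaluates to False.
  a2=F, a3=T, a4=F: evaluates to False.
  a2=F, a3=T, a4=T: evaluates to False.
  a2=T, a3=F, a4=F: evaluates to False.
  a2=T, a3=F, a4=T: evaluates to False.
  a2=T, a3=T, a4=F: evaluates to False.
  a2=T, a3=T, a4=T: evaluates to False.
So the whole conjunction is unsatisfiable.

The formula is unsatisfiable.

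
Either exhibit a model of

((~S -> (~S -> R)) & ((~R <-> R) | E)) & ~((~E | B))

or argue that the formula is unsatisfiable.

R=T, E=T, S=F, B=F

  (~S -> (~S -> R)) & ((~R <-> R) | E) = True
    ~S -> (~S -> R) = True
      ~S = True
      ~S -> R = True
        ~S = True
    (~R <-> R) | E = True
      ~R <-> R = False
        ~R = False
  ~((~E | B)) = True
    ~E | B = False
      ~E = False
Both conjuncts True, so the formula holds.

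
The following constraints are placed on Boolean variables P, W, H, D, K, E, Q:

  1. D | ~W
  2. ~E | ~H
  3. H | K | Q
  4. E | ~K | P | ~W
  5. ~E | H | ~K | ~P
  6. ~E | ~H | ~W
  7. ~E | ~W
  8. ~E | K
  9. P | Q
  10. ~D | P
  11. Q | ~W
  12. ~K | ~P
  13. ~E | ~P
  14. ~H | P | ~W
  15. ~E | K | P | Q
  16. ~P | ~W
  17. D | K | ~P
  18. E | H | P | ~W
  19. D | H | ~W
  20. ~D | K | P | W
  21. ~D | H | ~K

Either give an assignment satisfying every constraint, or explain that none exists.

P = False, W = False, H = False, D = False, K = False, E = False, Q = True

Set P = False.
  then (P | Q) forces Q = True.
  then (~D | P) forces D = False.
  then (D | ~W) forces W = False.
Set H = False.
Set K = False.
  then (~E | K) forces E = False.
All clauses satisfied.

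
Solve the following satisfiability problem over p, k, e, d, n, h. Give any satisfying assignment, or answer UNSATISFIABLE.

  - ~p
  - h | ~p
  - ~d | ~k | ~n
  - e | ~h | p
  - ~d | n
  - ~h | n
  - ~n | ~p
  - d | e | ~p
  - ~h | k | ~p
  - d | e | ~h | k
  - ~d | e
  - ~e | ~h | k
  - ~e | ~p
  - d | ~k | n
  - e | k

Unit clause (~p) forces p = False.
Set k = False.
  then (e | k) forces e = True.
  then (~e | ~h | k) forces h = False.
Set d = True.
  then (~d | n) forces n = True.
All clauses satisfied.

p=F, k=F, e=T, d=T, n=T, h=F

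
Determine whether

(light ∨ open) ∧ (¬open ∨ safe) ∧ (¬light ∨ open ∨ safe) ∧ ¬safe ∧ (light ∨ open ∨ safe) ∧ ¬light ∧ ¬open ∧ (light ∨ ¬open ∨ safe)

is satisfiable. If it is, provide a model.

Case light = True:
  Clause (¬light) is falsified — contradiction.
Case light = False:
  (light ∨ open) forces open = True.
  Clause (¬open) is falsified — contradiction.
Both cases fail, so the formula is unsatisfiable.

UNSATISFIABLE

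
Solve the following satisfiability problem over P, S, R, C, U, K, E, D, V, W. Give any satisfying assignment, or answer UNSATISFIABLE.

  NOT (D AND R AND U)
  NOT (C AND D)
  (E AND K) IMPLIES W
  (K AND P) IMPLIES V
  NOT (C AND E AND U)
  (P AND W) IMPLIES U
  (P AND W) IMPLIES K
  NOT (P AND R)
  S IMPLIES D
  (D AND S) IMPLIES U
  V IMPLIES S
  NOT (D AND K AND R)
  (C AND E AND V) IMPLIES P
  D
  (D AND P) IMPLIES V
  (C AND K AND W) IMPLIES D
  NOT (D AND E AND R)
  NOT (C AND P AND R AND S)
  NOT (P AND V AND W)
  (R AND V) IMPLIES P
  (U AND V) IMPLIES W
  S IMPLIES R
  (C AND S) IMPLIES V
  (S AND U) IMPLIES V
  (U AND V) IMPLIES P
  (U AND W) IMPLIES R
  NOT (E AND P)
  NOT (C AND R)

P = False, S = False, R = False, C = False, U = False, K = False, E = True, D = True, V = False, W = True

Unit clause (D) forces D = True.
In (NOT C OR NOT D) only NOT C is left, so C = False.
Try P = True:
  (NOT P OR NOT R) forces R = False.
  (R OR NOT S) forces S = False.
  (S OR NOT V) forces V = False.
  clause (NOT D OR NOT P OR V) is falsified — backtrack.
So P = False.
Set S = False.
  then (S OR NOT V) forces V = False.
Set R = False.
Set U = False.
Set K = False.
Set E = True.
Set W = True.
All clauses satisfied.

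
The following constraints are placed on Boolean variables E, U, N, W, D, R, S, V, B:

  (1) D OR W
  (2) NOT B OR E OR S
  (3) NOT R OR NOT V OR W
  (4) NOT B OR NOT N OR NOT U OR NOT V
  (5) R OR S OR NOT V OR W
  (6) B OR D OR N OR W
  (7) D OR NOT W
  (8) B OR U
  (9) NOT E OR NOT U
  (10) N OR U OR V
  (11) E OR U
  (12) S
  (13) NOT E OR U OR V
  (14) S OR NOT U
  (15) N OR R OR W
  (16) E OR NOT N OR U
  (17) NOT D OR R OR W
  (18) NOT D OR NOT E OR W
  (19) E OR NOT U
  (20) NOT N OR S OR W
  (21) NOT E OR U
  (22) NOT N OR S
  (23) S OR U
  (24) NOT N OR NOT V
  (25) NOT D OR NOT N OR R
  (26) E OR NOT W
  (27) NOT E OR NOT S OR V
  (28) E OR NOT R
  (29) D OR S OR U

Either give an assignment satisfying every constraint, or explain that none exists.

Case E = True:
  (NOT E OR NOT U) forces U = False.
  Clause (NOT E OR U) is falsified — contradiction.
Case E = False:
  (E OR U) forces U = True.
  Clause (E OR NOT U) is falsified — contradiction.
Both cases fail, so the formula is unsatisfiable.

UNSATISFIABLE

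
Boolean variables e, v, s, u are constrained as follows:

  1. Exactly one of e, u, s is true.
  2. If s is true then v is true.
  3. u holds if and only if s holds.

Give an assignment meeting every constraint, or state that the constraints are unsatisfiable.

e: True, v: False, s: False, u: False

  (1) {e, u, s}: 1 true — exactly one ✓
  (2) s=F ⇒ v: vacuous ✓
  (3) u=F, s=F — same ✓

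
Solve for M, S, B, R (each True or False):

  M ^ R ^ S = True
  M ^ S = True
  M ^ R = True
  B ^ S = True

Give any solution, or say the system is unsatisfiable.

M: True, S: False, B: True, R: False

M ^ R ^ S = T ^ F ^ F = True ✓
M ^ S = T ^ F = True ✓
M ^ R = T ^ F = True ✓
B ^ S = T ^ F = True ✓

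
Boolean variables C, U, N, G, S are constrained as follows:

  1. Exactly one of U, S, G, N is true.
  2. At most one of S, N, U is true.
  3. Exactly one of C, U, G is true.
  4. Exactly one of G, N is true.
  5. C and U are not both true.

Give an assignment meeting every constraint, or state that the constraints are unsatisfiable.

C = False, U = False, N = False, G = True, S = False

  (1) {U, S, G, N}: 1 true — exactly one ✓
  (2) {S, N, U}: 0 true — at most one ✓
  (3) {C, U, G}: 1 true — exactly one ✓
  (4) {G, N}: 1 true — exactly one ✓
  (5) C=F, U=F — not both ✓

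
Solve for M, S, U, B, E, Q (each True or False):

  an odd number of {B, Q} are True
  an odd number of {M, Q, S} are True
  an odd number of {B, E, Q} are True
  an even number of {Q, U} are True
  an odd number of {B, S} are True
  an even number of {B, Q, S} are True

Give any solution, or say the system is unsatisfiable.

M: True; S: True; U: True; B: False; E: False; Q: True

{B, Q}: 1 true → odd ✓
{M, Q, S}: 3 true → odd ✓
{B, E, Q}: 1 true → odd ✓
{Q, U}: 2 true → even ✓
{B, S}: 1 true → odd ✓
{B, Q, S}: 2 true → even ✓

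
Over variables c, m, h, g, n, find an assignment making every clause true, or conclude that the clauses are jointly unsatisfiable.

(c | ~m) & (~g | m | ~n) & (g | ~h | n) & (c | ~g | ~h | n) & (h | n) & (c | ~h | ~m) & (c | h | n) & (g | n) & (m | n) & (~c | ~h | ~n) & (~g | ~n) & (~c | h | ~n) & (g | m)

Set c = True.
Try m = False:
  (m | n) forces n = True.
  (~g | m | ~n) forces g = False.
  clause (g | m) is falsified — backtrack.
So m = True.
Set h = True.
  then (~c | ~h | ~n) forces n = False.
  then (g | ~h | n) forces g = True.
All clauses satisfied.

c = True, m = True, h = True, g = True, n = False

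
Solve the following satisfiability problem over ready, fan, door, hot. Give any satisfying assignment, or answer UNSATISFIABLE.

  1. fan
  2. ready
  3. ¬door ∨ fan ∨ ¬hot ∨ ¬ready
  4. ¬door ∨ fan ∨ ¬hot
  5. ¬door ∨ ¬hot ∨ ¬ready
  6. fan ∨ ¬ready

Unit clause (fan) forces fan = True.
Unit clause (ready) forces ready = True.
Set door = True.
  then (¬door ∨ ¬hot ∨ ¬ready) forces hot = False.
All clauses satisfied.

ready = True; fan = True; door = True; hot = False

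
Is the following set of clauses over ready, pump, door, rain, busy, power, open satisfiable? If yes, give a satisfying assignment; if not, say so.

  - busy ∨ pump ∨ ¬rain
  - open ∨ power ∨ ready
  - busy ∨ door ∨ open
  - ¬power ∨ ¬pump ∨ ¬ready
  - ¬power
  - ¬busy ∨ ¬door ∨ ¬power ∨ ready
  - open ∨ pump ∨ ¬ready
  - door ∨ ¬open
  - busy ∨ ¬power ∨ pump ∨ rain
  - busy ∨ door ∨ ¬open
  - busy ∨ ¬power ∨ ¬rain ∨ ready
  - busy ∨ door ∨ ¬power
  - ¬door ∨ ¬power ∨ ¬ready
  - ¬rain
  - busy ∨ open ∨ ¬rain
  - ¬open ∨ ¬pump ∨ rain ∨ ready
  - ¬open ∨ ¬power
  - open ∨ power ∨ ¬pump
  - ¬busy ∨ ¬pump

ready = False; pump = False; door = True; rain = False; busy = False; power = False; open = True

Unit clause (¬power) forces power = False.
Unit clause (¬rain) forces rain = False.
Set ready = False.
  then (open ∨ power ∨ ready) forces open = True.
  then (door ∨ ¬open) forces door = True.
  then (¬open ∨ ¬pump ∨ rain ∨ ready) forces pump = False.
Set busy = False.
All clauses satisfied.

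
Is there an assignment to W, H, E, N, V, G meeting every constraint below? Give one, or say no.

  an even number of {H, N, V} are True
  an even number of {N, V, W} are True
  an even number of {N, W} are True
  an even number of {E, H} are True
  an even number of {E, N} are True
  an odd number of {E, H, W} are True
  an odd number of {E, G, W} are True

W=T; H=T; E=T; N=T; V=F; G=T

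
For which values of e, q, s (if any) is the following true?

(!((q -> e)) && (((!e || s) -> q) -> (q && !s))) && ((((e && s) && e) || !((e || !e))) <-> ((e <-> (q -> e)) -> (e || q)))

Case e = True: the conjunct !((q -> e)) becomes !((q -> True)) = False.
Case e = False: the formula simplifies to (!(!q) && (q -> (q && !s))) && !((q -> q)).
  q = True: the conjunct !((q -> q)) becomes !((True -> True)) = False.
  q = False: the conjunct !(!q) becomes !(!False) = False.
Both cases fail — unsatisfiable.

No satisfying assignment exists.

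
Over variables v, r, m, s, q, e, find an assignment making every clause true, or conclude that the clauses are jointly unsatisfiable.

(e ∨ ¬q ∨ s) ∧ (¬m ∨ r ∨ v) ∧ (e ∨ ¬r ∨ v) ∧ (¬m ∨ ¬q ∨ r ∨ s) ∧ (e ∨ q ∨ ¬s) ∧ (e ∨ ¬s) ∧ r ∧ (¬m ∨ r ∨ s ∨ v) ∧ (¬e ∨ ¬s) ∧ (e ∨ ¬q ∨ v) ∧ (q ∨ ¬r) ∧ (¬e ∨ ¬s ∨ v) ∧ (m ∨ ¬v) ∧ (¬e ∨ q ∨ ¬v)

v: False; r: True; m: True; s: False; q: True; e: True

Unit clause (r) forces r = True.
In (q ∨ ¬r) only q is left, so q = True.
Set v = False.
  then (e ∨ ¬r ∨ v) forces e = True.
  then (¬e ∨ ¬s) forces s = False.
Set m = True.
All clauses satisfied.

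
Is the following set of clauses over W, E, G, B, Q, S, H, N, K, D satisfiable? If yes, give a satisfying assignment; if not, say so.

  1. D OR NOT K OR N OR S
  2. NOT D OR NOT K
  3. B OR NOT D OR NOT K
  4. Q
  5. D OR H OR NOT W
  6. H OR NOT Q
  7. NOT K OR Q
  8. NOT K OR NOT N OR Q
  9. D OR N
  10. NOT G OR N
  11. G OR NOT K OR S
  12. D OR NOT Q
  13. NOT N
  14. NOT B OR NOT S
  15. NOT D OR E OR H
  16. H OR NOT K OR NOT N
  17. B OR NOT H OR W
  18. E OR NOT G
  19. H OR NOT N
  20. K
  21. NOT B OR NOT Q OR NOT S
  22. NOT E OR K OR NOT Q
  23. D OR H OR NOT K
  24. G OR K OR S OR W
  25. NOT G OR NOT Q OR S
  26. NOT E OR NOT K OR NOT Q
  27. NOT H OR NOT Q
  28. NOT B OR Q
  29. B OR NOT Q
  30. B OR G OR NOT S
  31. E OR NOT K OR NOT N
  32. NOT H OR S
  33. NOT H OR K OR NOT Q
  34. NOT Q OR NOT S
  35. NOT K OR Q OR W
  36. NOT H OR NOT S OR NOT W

No satisfying assignment exists.

Case Q = True:
  (H OR NOT Q) forces H = True.
  Clause (NOT H OR NOT Q) is falsified — contradiction.
Case Q = False:
  Clause (Q) is falsified — contradiction.
Both cases fail, so the formula is unsatisfiable.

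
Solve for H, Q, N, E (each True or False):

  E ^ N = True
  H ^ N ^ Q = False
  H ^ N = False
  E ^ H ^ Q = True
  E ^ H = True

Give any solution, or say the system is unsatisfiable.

H=T, Q=F, N=T, E=F

E ^ N = F ^ T = True ✓
H ^ N ^ Q = T ^ T ^ F = False ✓
H ^ N = T ^ T = False ✓
E ^ H ^ Q = F ^ T ^ F = True ✓
E ^ H = F ^ T = True ✓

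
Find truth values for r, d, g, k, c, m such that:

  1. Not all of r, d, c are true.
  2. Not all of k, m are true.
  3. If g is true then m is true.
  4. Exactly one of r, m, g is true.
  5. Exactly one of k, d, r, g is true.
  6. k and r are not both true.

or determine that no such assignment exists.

r: True; d: False; g: False; k: False; c: True; m: False

  (1) {r, d, c}: 2/3 true — not all ✓
  (2) {k, m}: 0/2 true — not all ✓
  (3) g=F ⇒ m: vacuous ✓
  (4) {r, m, g}: 1 true — exactly one ✓
  (5) {k, d, r, g}: 1 true — exactly one ✓
  (6) k=F, r=T — not both ✓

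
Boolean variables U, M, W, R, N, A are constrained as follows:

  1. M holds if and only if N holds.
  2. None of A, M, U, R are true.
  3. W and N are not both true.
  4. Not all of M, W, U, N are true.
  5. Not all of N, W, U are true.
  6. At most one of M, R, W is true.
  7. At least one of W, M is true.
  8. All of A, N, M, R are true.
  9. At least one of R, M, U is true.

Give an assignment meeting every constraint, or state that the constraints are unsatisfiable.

Case M = True:
  Constraint (2) is violated (M=T) — contradiction.
Case M = False:
  Constraint (8) is violated (M=F) — contradiction.
Both cases fail — unsatisfiable.

No satisfying assignment exists.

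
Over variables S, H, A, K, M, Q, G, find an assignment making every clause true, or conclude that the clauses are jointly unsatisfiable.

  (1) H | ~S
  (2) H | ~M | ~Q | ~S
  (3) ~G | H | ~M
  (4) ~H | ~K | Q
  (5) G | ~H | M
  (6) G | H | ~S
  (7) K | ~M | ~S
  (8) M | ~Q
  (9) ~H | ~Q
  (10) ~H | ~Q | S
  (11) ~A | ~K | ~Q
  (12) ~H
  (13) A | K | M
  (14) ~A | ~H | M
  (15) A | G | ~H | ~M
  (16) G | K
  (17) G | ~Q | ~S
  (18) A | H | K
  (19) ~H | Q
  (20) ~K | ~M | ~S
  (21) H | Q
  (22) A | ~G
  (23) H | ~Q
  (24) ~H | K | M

Unsatisfiable

Case H = True:
  Clause (~H) is falsified — contradiction.
Case H = False:
  (H | ~S) forces S = False.
  (H | Q) forces Q = True.
  Clause (H | ~Q) is falsified — contradiction.
Both cases fail, so the formula is unsatisfiable.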